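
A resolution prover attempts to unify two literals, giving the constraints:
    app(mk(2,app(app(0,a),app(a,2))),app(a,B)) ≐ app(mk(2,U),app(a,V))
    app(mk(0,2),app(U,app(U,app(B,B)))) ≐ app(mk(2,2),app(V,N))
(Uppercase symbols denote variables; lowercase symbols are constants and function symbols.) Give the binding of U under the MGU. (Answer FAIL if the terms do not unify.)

Decompose app/2: mk(2,app(app(0,a),app(a,2))) ≐ mk(2,U),  app(a,B) ≐ app(a,V).
Decompose mk/2: 2 ≐ 2,  app(app(0,a),app(a,2)) ≐ U.
Delete trivial equation 2 ≐ 2.
Bind U := app(app(0,a),app(a,2)); substituting into the one remaining equation that mentions U gives: app(mk(0,2),app(app(app(0,a),app(a,2)),app(app(app(0,a),app(a,2)),app(B,B)))) ≐ app(mk(2,2),app(V,N)).
Decompose app/2: a ≐ a,  B ≐ V.
Delete trivial equation a ≐ a.
Bind B := V; substituting into the remaining equation gives: app(mk(0,2),app(app(app(0,a),app(a,2)),app(app(app(0,a),app(a,2)),app(V,V)))) ≐ app(mk(2,2),app(V,N)).
Decompose app/2: mk(0,2) ≐ mk(2,2),  app(app(app(0,a),app(a,2)),app(app(app(0,a),app(a,2)),app(V,V))) ≐ app(V,N).
Decompose mk/2: 0 ≐ 2,  2 ≐ 2.
Clash: constants 0 and 2 differ; no unifier exists.

FAIL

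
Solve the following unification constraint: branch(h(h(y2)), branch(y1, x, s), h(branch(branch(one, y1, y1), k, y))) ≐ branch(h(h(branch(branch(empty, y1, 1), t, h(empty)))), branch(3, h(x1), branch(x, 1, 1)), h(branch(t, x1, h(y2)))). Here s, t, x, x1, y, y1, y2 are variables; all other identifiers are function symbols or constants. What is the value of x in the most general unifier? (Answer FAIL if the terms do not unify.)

Decompose branch/3: h(h(y2)) ≐ h(h(branch(branch(empty, y1, 1), t, h(empty)))),  branch(y1, x, s) ≐ branch(3, h(x1), branch(x, 1, 1)),  h(branch(branch(one, y1, y1), k, y)) ≐ h(branch(t, x1, h(y2))).
Decompose h/1: h(y2) ≐ h(branch(branch(empty, y1, 1), t, h(empty))).
Decompose h/1: y2 ≐ branch(branch(empty, y1, 1), t, h(empty)).
Bind y2 := branch(branch(empty, y1, 1), t, h(empty)); substituting into the one remaining equation that mentions y2 gives: h(branch(branch(one, y1, y1), k, y)) ≐ h(branch(t, x1, h(branch(branch(empty, y1, 1), t, h(empty))))).
Decompose branch/3: y1 ≐ 3,  x ≐ h(x1),  s ≐ branch(x, 1, 1).
Bind y1 := 3; substituting into the one remaining equation that mentions y1 gives: h(branch(branch(one, 3, 3), k, y)) ≐ h(branch(t, x1, h(branch(branch(empty, 3, 1), t, h(empty))))). Substituting into the earlier binding gives y2 := branch(branch(empty, 3, 1), t, h(empty)).
Bind x := h(x1); substituting into the one remaining equation that mentions x gives: s ≐ branch(h(x1), 1, 1).
Bind s := branch(h(x1), 1, 1); no other remaining equation mentions s.
Decompose h/1: branch(branch(one, 3, 3), k, y) ≐ branch(t, x1, h(branch(branch(empty, 3, 1), t, h(empty)))).
Decompose branch/3: branch(one, 3, 3) ≐ t,  k ≐ x1,  y ≐ h(branch(branch(empty, 3, 1), t, h(empty))).
Bind t := branch(one, 3, 3); substituting into the one remaining equation that mentions t gives: y ≐ h(branch(branch(empty, 3, 1), branch(one, 3, 3), h(empty))). Substituting into the earlier binding gives y2 := branch(branch(empty, 3, 1), branch(one, 3, 3), h(empty)).
Bind x1 := k; no other remaining equation mentions x1. Substituting into the earlier bindings gives x := h(k), s := branch(h(k), 1, 1).
Bind y := h(branch(branch(empty, 3, 1), branch(one, 3, 3), h(empty))).
MGU = { y2 -> branch(branch(empty, 3, 1), branch(one, 3, 3), h(empty)), y1 -> 3, x -> h(k), s -> branch(h(k), 1, 1), t -> branch(one, 3, 3), x1 -> k, y -> h(branch(branch(empty, 3, 1), branch(one, 3, 3), h(empty))) }, so x -> h(k).

h(k)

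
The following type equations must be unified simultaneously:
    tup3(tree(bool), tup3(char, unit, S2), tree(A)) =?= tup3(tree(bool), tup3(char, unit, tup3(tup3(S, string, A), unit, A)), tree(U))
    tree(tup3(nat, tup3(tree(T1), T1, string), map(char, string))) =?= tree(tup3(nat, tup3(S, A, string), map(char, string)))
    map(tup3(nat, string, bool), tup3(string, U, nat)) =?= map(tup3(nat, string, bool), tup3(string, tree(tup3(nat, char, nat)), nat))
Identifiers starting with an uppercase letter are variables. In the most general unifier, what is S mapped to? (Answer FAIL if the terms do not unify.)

Decompose tup3/3: tree(bool) =?= tree(bool),  tup3(char, unit, S2) =?= tup3(char, unit, tup3(tup3(S, string, A), unit, A)),  tree(A) =?= tree(U).
Delete trivial equation tree(bool) =?= tree(bool).
Decompose tup3/3: char =?= char,  unit =?= unit,  S2 =?= tup3(tup3(S, string, A), unit, A).
Delete trivial equation char =?= char.
Delete trivial equation unit =?= unit.
Bind S2 := tup3(tup3(S, string, A), unit, A); no other remaining equation mentions S2.
Decompose tree/1: A =?= U.
Bind A := U; substituting into the one remaining equation that mentions A gives: tree(tup3(nat, tup3(tree(T1), T1, string), map(char, string))) =?= tree(tup3(nat, tup3(S, U, string), map(char, string))). Substituting into the earlier binding gives S2 := tup3(tup3(S, string, U), unit, U).
Decompose tree/1: tup3(nat, tup3(tree(T1), T1, string), map(char, string)) =?= tup3(nat, tup3(S, U, string), map(char, string)).
Decompose tup3/3: nat =?= nat,  tup3(tree(T1), T1, string) =?= tup3(S, U, string),  map(char, string) =?= map(char, string).
Delete trivial equation nat =?= nat.
Decompose tup3/3: tree(T1) =?= S,  T1 =?= U,  string =?= string.
Bind S := tree(T1); no other remaining equation mentions S. Substituting into the earlier binding gives S2 := tup3(tup3(tree(T1), string, U), unit, U).
Bind T1 := U; no other remaining equation mentions T1. Substituting into the earlier bindings gives S2 := tup3(tup3(tree(U), string, U), unit, U), S := tree(U).
Delete trivial equation string =?= string.
Delete trivial equation map(char, string) =?= map(char, string).
Decompose map/2: tup3(nat, string, bool) =?= tup3(nat, string, bool),  tup3(string, U, nat) =?= tup3(string, tree(tup3(nat, char, nat)), nat).
Delete trivial equation tup3(nat, string, bool) =?= tup3(nat, string, bool).
Decompose tup3/3: string =?= string,  U =?= tree(tup3(nat, char, nat)),  nat =?= nat.
Delete trivial equation string =?= string.
Bind U := tree(tup3(nat, char, nat)); no other remaining equation mentions U. Substituting into the earlier bindings gives S2 := tup3(tup3(tree(tree(tup3(nat, char, nat))), string, tree(tup3(nat, char, nat))), unit, tree(tup3(nat, char, nat))), A := tree(tup3(nat, char, nat)), S := tree(tree(tup3(nat, char, nat))), T1 := tree(tup3(nat, char, nat)).
Delete trivial equation nat =?= nat.
MGU = { S2 ↦ tup3(tup3(tree(tree(tup3(nat, char, nat))), string, tree(tup3(nat, char, nat))), unit, tree(tup3(nat, char, nat))), A ↦ tree(tup3(nat, char, nat)), S ↦ tree(tree(tup3(nat, char, nat))), T1 ↦ tree(tup3(nat, char, nat)), U ↦ tree(tup3(nat, char, nat)) }, so S ↦ tree(tree(tup3(nat, char, nat))).

tree(tree(tup3(nat, char, nat)))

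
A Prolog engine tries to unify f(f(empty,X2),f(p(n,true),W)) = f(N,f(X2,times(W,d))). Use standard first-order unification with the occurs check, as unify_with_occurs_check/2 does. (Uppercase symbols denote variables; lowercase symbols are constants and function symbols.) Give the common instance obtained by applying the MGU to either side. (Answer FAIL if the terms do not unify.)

FAIL

Decompose f/2: f(empty,X2) = N,  f(p(n,true),W) = f(X2,times(W,d)).
Bind N := f(empty,X2); no other remaining equation mentions N.
Decompose f/2: p(n,true) = X2,  W = times(W,d).
Bind X2 := p(n,true); no other remaining equation mentions X2. Substituting into the earlier binding gives N := f(empty,p(n,true)).
Occurs check fails: W occurs in times(W,d); the equation W = times(W,d) has no finite solution.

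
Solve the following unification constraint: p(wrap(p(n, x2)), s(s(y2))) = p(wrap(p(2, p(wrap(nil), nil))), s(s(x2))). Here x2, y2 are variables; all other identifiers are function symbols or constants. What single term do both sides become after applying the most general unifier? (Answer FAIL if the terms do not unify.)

Decompose p/2: wrap(p(n, x2)) = wrap(p(2, p(wrap(nil), nil))),  s(s(y2)) = s(s(x2)).
Decompose wrap/1: p(n, x2) = p(2, p(wrap(nil), nil)).
Decompose p/2: n = 2,  x2 = p(wrap(nil), nil).
Clash: constants n and 2 differ; no unifier exists.

FAIL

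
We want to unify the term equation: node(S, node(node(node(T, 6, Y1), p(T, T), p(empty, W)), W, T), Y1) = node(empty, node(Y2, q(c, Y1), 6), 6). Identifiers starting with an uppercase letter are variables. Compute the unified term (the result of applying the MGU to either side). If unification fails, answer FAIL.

Decompose node/3: S = empty,  node(node(node(T, 6, Y1), p(T, T), p(empty, W)), W, T) = node(Y2, q(c, Y1), 6),  Y1 = 6.
Bind S := empty; no other remaining equation mentions S.
Decompose node/3: node(node(T, 6, Y1), p(T, T), p(empty, W)) = Y2,  W = q(c, Y1),  T = 6.
Bind Y2 := node(node(T, 6, Y1), p(T, T), p(empty, W)); no other remaining equation mentions Y2.
Bind W := q(c, Y1); no other remaining equation mentions W. Substituting into the earlier binding gives Y2 := node(node(T, 6, Y1), p(T, T), p(empty, q(c, Y1))).
Bind T := 6; no other remaining equation mentions T. Substituting into the earlier binding gives Y2 := node(node(6, 6, Y1), p(6, 6), p(empty, q(c, Y1))).
Bind Y1 := 6. Substituting into the earlier bindings gives Y2 := node(node(6, 6, 6), p(6, 6), p(empty, q(c, 6))), W := q(c, 6).
Applying the MGU to either side gives node(empty, node(node(node(6, 6, 6), p(6, 6), p(empty, q(c, 6))), q(c, 6), 6), 6).

node(empty, node(node(node(6, 6, 6), p(6, 6), p(empty, q(c, 6))), q(c, 6), 6), 6)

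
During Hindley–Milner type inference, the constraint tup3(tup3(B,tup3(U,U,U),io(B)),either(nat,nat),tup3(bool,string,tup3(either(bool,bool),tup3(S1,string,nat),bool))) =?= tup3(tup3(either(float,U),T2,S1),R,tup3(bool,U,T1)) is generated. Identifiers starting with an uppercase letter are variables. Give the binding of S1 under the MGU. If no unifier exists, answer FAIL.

io(either(float,string))

Decompose tup3/3: tup3(B,tup3(U,U,U),io(B)) =?= tup3(either(float,U),T2,S1),  either(nat,nat) =?= R,  tup3(bool,string,tup3(either(bool,bool),tup3(S1,string,nat),bool)) =?= tup3(bool,U,T1).
Decompose tup3/3: B =?= either(float,U),  tup3(U,U,U) =?= T2,  io(B) =?= S1.
Bind B := either(float,U); substituting into the one remaining equation that mentions B gives: io(either(float,U)) =?= S1.
Bind T2 := tup3(U,U,U); no other remaining equation mentions T2.
Bind S1 := io(either(float,U)); substituting into the one remaining equation that mentions S1 gives: tup3(bool,string,tup3(either(bool,bool),tup3(io(either(float,U)),string,nat),bool)) =?= tup3(bool,U,T1).
Bind R := either(nat,nat); no other remaining equation mentions R.
Decompose tup3/3: bool =?= bool,  string =?= U,  tup3(either(bool,bool),tup3(io(either(float,U)),string,nat),bool) =?= T1.
Delete trivial equation bool =?= bool.
Bind U := string; substituting into the remaining equation gives: tup3(either(bool,bool),tup3(io(either(float,string)),string,nat),bool) =?= T1. Substituting into the earlier bindings gives B := either(float,string), T2 := tup3(string,string,string), S1 := io(either(float,string)).
Bind T1 := tup3(either(bool,bool),tup3(io(either(float,string)),string,nat),bool).
MGU = { B := either(float,string), T2 := tup3(string,string,string), S1 := io(either(float,string)), R := either(nat,nat), U := string, T1 := tup3(either(bool,bool),tup3(io(either(float,string)),string,nat),bool) }, so S1 := io(either(float,string)).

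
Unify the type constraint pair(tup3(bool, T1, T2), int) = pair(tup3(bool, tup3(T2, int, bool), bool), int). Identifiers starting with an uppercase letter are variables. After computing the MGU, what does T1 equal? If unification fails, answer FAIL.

tup3(bool, int, bool)

Decompose pair/2: tup3(bool, T1, T2) = tup3(bool, tup3(T2, int, bool), bool),  int = int.
Decompose tup3/3: bool = bool,  T1 = tup3(T2, int, bool),  T2 = bool.
Delete trivial equation bool = bool.
Bind T1 := tup3(T2, int, bool); no other remaining equation mentions T1.
Bind T2 := bool; no other remaining equation mentions T2. Substituting into the earlier binding gives T1 := tup3(bool, int, bool).
Delete trivial equation int = int.
MGU = { T1 := tup3(bool, int, bool), T2 := bool }, so T1 := tup3(bool, int, bool).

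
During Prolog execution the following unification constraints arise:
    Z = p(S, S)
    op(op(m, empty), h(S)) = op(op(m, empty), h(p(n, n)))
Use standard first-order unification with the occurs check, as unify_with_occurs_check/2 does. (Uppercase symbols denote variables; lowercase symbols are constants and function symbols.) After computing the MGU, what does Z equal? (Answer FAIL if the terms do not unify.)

p(p(n, n), p(n, n))

Bind Z := p(S, S); no other remaining equation mentions Z.
Decompose op/2: op(m, empty) = op(m, empty),  h(S) = h(p(n, n)).
Delete trivial equation op(m, empty) = op(m, empty).
Decompose h/1: S = p(n, n).
Bind S := p(n, n). Substituting into the earlier binding gives Z := p(p(n, n), p(n, n)).
MGU = { Z -> p(p(n, n), p(n, n)), S -> p(n, n) }, so Z -> p(p(n, n), p(n, n)).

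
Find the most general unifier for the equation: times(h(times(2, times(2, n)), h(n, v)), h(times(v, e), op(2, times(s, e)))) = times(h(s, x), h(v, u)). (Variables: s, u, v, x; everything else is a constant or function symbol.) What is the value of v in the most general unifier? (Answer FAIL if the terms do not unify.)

FAIL

Decompose times/2: h(times(2, times(2, n)), h(n, v)) = h(s, x),  h(times(v, e), op(2, times(s, e))) = h(v, u).
Decompose h/2: times(2, times(2, n)) = s,  h(n, v) = x.
Bind s := times(2, times(2, n)); substituting into the one remaining equation that mentions s gives: h(times(v, e), op(2, times(times(2, times(2, n)), e))) = h(v, u).
Bind x := h(n, v); no other remaining equation mentions x.
Decompose h/2: times(v, e) = v,  op(2, times(times(2, times(2, n)), e)) = u.
Occurs check fails: v occurs in times(v, e); the equation v = times(v, e) has no finite solution.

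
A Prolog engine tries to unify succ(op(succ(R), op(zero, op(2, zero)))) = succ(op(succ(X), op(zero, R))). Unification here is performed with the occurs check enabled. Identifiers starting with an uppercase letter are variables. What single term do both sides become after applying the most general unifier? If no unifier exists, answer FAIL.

Decompose succ/1: op(succ(R), op(zero, op(2, zero))) = op(succ(X), op(zero, R)).
Decompose op/2: succ(R) = succ(X),  op(zero, op(2, zero)) = op(zero, R).
Decompose succ/1: R = X.
Bind R := X; substituting into the remaining equation gives: op(zero, op(2, zero)) = op(zero, X).
Decompose op/2: zero = zero,  op(2, zero) = X.
Delete trivial equation zero = zero.
Bind X := op(2, zero). Substituting into the earlier binding gives R := op(2, zero).
Applying the MGU to either side gives succ(op(succ(op(2, zero)), op(zero, op(2, zero)))).

succ(op(succ(op(2, zero)), op(zero, op(2, zero))))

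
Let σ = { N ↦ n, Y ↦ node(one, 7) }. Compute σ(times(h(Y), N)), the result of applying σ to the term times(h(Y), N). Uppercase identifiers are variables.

times(h(node(one, 7)), n)

Replace each occurrence of N with n.
Replace each occurrence of Y with node(one, 7).
Result: times(h(node(one, 7)), n).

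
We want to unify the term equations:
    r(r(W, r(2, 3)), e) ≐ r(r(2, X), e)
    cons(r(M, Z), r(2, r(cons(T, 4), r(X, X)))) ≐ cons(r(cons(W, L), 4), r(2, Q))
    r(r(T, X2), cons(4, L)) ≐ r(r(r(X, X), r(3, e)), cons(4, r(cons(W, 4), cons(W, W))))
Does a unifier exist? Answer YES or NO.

Decompose r/2: r(W, r(2, 3)) ≐ r(2, X),  e ≐ e.
Decompose r/2: W ≐ 2,  r(2, 3) ≐ X.
Bind W := 2; substituting into the 2 remaining equations that mention W gives: cons(r(M, Z), r(2, r(cons(T, 4), r(X, X)))) ≐ cons(r(cons(2, L), 4), r(2, Q)),  r(r(T, X2), cons(4, L)) ≐ r(r(r(X, X), r(3, e)), cons(4, r(cons(2, 4), cons(2, 2)))).
Bind X := r(2, 3); substituting into the 2 remaining equations that mention X gives: cons(r(M, Z), r(2, r(cons(T, 4), r(r(2, 3), r(2, 3))))) ≐ cons(r(cons(2, L), 4), r(2, Q)),  r(r(T, X2), cons(4, L)) ≐ r(r(r(r(2, 3), r(2, 3)), r(3, e)), cons(4, r(cons(2, 4), cons(2, 2)))).
Delete trivial equation e ≐ e.
Decompose cons/2: r(M, Z) ≐ r(cons(2, L), 4),  r(2, r(cons(T, 4), r(r(2, 3), r(2, 3)))) ≐ r(2, Q).
Decompose r/2: M ≐ cons(2, L),  Z ≐ 4.
Bind M := cons(2, L); no other remaining equation mentions M.
Bind Z := 4; no other remaining equation mentions Z.
Decompose r/2: 2 ≐ 2,  r(cons(T, 4), r(r(2, 3), r(2, 3))) ≐ Q.
Delete trivial equation 2 ≐ 2.
Bind Q := r(cons(T, 4), r(r(2, 3), r(2, 3))); no other remaining equation mentions Q.
Decompose r/2: r(T, X2) ≐ r(r(r(2, 3), r(2, 3)), r(3, e)),  cons(4, L) ≐ cons(4, r(cons(2, 4), cons(2, 2))).
Decompose r/2: T ≐ r(r(2, 3), r(2, 3)),  X2 ≐ r(3, e).
Bind T := r(r(2, 3), r(2, 3)); no other remaining equation mentions T. Substituting into the earlier binding gives Q := r(cons(r(r(2, 3), r(2, 3)), 4), r(r(2, 3), r(2, 3))).
Bind X2 := r(3, e); no other remaining equation mentions X2.
Decompose cons/2: 4 ≐ 4,  L ≐ r(cons(2, 4), cons(2, 2)).
Delete trivial equation 4 ≐ 4.
Bind L := r(cons(2, 4), cons(2, 2)). Substituting into the earlier binding gives M := cons(2, r(cons(2, 4), cons(2, 2))).
No equations remain and no clash or occurs-check failure arose, so a unifier exists.

YES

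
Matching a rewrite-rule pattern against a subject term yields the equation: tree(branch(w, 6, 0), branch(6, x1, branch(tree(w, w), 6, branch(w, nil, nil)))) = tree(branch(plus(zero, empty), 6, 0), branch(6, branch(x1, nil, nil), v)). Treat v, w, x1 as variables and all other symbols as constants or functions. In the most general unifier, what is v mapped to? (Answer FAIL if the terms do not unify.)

Decompose tree/2: branch(w, 6, 0) = branch(plus(zero, empty), 6, 0),  branch(6, x1, branch(tree(w, w), 6, branch(w, nil, nil))) = branch(6, branch(x1, nil, nil), v).
Decompose branch/3: w = plus(zero, empty),  6 = 6,  0 = 0.
Bind w := plus(zero, empty); substituting into the one remaining equation that mentions w gives: branch(6, x1, branch(tree(plus(zero, empty), plus(zero, empty)), 6, branch(plus(zero, empty), nil, nil))) = branch(6, branch(x1, nil, nil), v).
Delete trivial equation 6 = 6.
Delete trivial equation 0 = 0.
Decompose branch/3: 6 = 6,  x1 = branch(x1, nil, nil),  branch(tree(plus(zero, empty), plus(zero, empty)), 6, branch(plus(zero, empty), nil, nil)) = v.
Delete trivial equation 6 = 6.
Occurs check fails: x1 occurs in branch(x1, nil, nil); the equation x1 = branch(x1, nil, nil) has no finite solution.

FAIL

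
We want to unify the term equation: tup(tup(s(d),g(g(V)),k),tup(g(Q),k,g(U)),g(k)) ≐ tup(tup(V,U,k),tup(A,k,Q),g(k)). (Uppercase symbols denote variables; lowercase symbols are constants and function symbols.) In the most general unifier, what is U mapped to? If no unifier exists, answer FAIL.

Decompose tup/3: tup(s(d),g(g(V)),k) ≐ tup(V,U,k),  tup(g(Q),k,g(U)) ≐ tup(A,k,Q),  g(k) ≐ g(k).
Decompose tup/3: s(d) ≐ V,  g(g(V)) ≐ U,  k ≐ k.
Bind V := s(d); substituting into the one remaining equation that mentions V gives: g(g(s(d))) ≐ U.
Bind U := g(g(s(d))); substituting into the one remaining equation that mentions U gives: tup(g(Q),k,g(g(g(s(d))))) ≐ tup(A,k,Q).
Delete trivial equation k ≐ k.
Decompose tup/3: g(Q) ≐ A,  k ≐ k,  g(g(g(s(d)))) ≐ Q.
Bind A := g(Q); no other remaining equation mentions A.
Delete trivial equation k ≐ k.
Bind Q := g(g(g(s(d)))); no other remaining equation mentions Q. Substituting into the earlier binding gives A := g(g(g(g(s(d))))).
Delete trivial equation g(k) ≐ g(k).
MGU = { V -> s(d), U -> g(g(s(d))), A -> g(g(g(g(s(d))))), Q -> g(g(g(s(d)))) }, so U -> g(g(s(d))).

g(g(s(d)))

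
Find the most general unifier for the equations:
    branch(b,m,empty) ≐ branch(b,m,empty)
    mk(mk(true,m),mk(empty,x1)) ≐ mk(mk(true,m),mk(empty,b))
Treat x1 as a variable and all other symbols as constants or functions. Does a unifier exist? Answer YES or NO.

Delete trivial equation branch(b,m,empty) ≐ branch(b,m,empty).
Decompose mk/2: mk(true,m) ≐ mk(true,m),  mk(empty,x1) ≐ mk(empty,b).
Delete trivial equation mk(true,m) ≐ mk(true,m).
Decompose mk/2: empty ≐ empty,  x1 ≐ b.
Delete trivial equation empty ≐ empty.
Bind x1 := b.
No equations remain and no clash or occurs-check failure arose, so a unifier exists.

YES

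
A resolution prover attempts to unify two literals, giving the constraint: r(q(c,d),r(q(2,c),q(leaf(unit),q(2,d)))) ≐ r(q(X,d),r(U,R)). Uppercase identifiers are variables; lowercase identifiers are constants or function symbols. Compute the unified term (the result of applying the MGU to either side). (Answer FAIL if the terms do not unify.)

Decompose r/2: q(c,d) ≐ q(X,d),  r(q(2,c),q(leaf(unit),q(2,d))) ≐ r(U,R).
Decompose q/2: c ≐ X,  d ≐ d.
Bind X := c; no other remaining equation mentions X.
Delete trivial equation d ≐ d.
Decompose r/2: q(2,c) ≐ U,  q(leaf(unit),q(2,d)) ≐ R.
Bind U := q(2,c); no other remaining equation mentions U.
Bind R := q(leaf(unit),q(2,d)).
Applying the MGU to either side gives r(q(c,d),r(q(2,c),q(leaf(unit),q(2,d)))).

r(q(c,d),r(q(2,c),q(leaf(unit),q(2,d))))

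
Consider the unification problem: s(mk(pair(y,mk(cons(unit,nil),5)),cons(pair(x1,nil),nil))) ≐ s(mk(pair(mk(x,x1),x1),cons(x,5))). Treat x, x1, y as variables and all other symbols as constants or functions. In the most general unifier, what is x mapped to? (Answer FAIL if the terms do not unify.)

Decompose s/1: mk(pair(y,mk(cons(unit,nil),5)),cons(pair(x1,nil),nil)) ≐ mk(pair(mk(x,x1),x1),cons(x,5)).
Decompose mk/2: pair(y,mk(cons(unit,nil),5)) ≐ pair(mk(x,x1),x1),  cons(pair(x1,nil),nil) ≐ cons(x,5).
Decompose pair/2: y ≐ mk(x,x1),  mk(cons(unit,nil),5) ≐ x1.
Bind y := mk(x,x1); no other remaining equation mentions y.
Bind x1 := mk(cons(unit,nil),5); substituting into the remaining equation gives: cons(pair(mk(cons(unit,nil),5),nil),nil) ≐ cons(x,5). Substituting into the earlier binding gives y := mk(x,mk(cons(unit,nil),5)).
Decompose cons/2: pair(mk(cons(unit,nil),5),nil) ≐ x,  nil ≐ 5.
Bind x := pair(mk(cons(unit,nil),5),nil); no other remaining equation mentions x. Substituting into the earlier binding gives y := mk(pair(mk(cons(unit,nil),5),nil),mk(cons(unit,nil),5)).
Clash: constants nil and 5 differ; no unifier exists.

FAIL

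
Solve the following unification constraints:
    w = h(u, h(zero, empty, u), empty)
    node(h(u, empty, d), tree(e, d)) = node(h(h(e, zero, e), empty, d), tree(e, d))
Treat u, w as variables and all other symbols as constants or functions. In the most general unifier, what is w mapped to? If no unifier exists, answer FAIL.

Bind w := h(u, h(zero, empty, u), empty); no other remaining equation mentions w.
Decompose node/2: h(u, empty, d) = h(h(e, zero, e), empty, d),  tree(e, d) = tree(e, d).
Decompose h/3: u = h(e, zero, e),  empty = empty,  d = d.
Bind u := h(e, zero, e); no other remaining equation mentions u. Substituting into the earlier binding gives w := h(h(e, zero, e), h(zero, empty, h(e, zero, e)), empty).
Delete trivial equation empty = empty.
Delete trivial equation d = d.
Delete trivial equation tree(e, d) = tree(e, d).
MGU = { w -> h(h(e, zero, e), h(zero, empty, h(e, zero, e)), empty), u -> h(e, zero, e) }, so w -> h(h(e, zero, e), h(zero, empty, h(e, zero, e)), empty).

h(h(e, zero, e), h(zero, empty, h(e, zero, e)), empty)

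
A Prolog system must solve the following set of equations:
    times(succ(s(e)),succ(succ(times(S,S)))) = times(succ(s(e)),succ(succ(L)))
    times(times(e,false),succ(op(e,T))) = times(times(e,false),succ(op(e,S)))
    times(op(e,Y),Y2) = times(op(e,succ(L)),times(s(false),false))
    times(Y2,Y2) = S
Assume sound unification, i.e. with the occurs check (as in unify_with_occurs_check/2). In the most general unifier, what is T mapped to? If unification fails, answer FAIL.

Decompose times/2: succ(s(e)) = succ(s(e)),  succ(succ(times(S,S))) = succ(succ(L)).
Delete trivial equation succ(s(e)) = succ(s(e)).
Decompose succ/1: succ(times(S,S)) = succ(L).
Decompose succ/1: times(S,S) = L.
Bind L := times(S,S); substituting into the one remaining equation that mentions L gives: times(op(e,Y),Y2) = times(op(e,succ(times(S,S))),times(s(false),false)).
Decompose times/2: times(e,false) = times(e,false),  succ(op(e,T)) = succ(op(e,S)).
Delete trivial equation times(e,false) = times(e,false).
Decompose succ/1: op(e,T) = op(e,S).
Decompose op/2: e = e,  T = S.
Delete trivial equation e = e.
Bind T := S; no other remaining equation mentions T.
Decompose times/2: op(e,Y) = op(e,succ(times(S,S))),  Y2 = times(s(false),false).
Decompose op/2: e = e,  Y = succ(times(S,S)).
Delete trivial equation e = e.
Bind Y := succ(times(S,S)); no other remaining equation mentions Y.
Bind Y2 := times(s(false),false); substituting into the remaining equation gives: times(times(s(false),false),times(s(false),false)) = S.
Bind S := times(times(s(false),false),times(s(false),false)). Substituting into the earlier bindings gives L := times(times(times(s(false),false),times(s(false),false)),times(times(s(false),false),times(s(false),false))), T := times(times(s(false),false),times(s(false),false)), Y := succ(times(times(times(s(false),false),times(s(false),false)),times(times(s(false),false),times(s(false),false)))).
MGU = { L ↦ times(times(times(s(false),false),times(s(false),false)),times(times(s(false),false),times(s(false),false))), T ↦ times(times(s(false),false),times(s(false),false)), Y ↦ succ(times(times(times(s(false),false),times(s(false),false)),times(times(s(false),false),times(s(false),false)))), Y2 ↦ times(s(false),false), S ↦ times(times(s(false),false),times(s(false),false)) }, so T ↦ times(times(s(false),false),times(s(false),false)).

times(times(s(false),false),times(s(false),false))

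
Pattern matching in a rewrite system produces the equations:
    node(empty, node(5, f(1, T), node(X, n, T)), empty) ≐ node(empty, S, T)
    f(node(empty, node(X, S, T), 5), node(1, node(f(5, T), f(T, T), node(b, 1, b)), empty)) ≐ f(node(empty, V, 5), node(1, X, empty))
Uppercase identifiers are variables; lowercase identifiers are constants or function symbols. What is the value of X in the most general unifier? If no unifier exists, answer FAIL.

node(f(5, empty), f(empty, empty), node(b, 1, b))

Decompose node/3: empty ≐ empty,  node(5, f(1, T), node(X, n, T)) ≐ S,  empty ≐ T.
Delete trivial equation empty ≐ empty.
Bind S := node(5, f(1, T), node(X, n, T)); substituting into the one remaining equation that mentions S gives: f(node(empty, node(X, node(5, f(1, T), node(X, n, T)), T), 5), node(1, node(f(5, T), f(T, T), node(b, 1, b)), empty)) ≐ f(node(empty, V, 5), node(1, X, empty)).
Bind T := empty; substituting into the remaining equation gives: f(node(empty, node(X, node(5, f(1, empty), node(X, n, empty)), empty), 5), node(1, node(f(5, empty), f(empty, empty), node(b, 1, b)), empty)) ≐ f(node(empty, V, 5), node(1, X, empty)). Substituting into the earlier binding gives S := node(5, f(1, empty), node(X, n, empty)).
Decompose f/2: node(empty, node(X, node(5, f(1, empty), node(X, n, empty)), empty), 5) ≐ node(empty, V, 5),  node(1, node(f(5, empty), f(empty, empty), node(b, 1, b)), empty) ≐ node(1, X, empty).
Decompose node/3: empty ≐ empty,  node(X, node(5, f(1, empty), node(X, n, empty)), empty) ≐ V,  5 ≐ 5.
Delete trivial equation empty ≐ empty.
Bind V := node(X, node(5, f(1, empty), node(X, n, empty)), empty); no other remaining equation mentions V.
Delete trivial equation 5 ≐ 5.
Decompose node/3: 1 ≐ 1,  node(f(5, empty), f(empty, empty), node(b, 1, b)) ≐ X,  empty ≐ empty.
Delete trivial equation 1 ≐ 1.
Bind X := node(f(5, empty), f(empty, empty), node(b, 1, b)); no other remaining equation mentions X. Substituting into the earlier bindings gives S := node(5, f(1, empty), node(node(f(5, empty), f(empty, empty), node(b, 1, b)), n, empty)), V := node(node(f(5, empty), f(empty, empty), node(b, 1, b)), node(5, f(1, empty), node(node(f(5, empty), f(empty, empty), node(b, 1, b)), n, empty)), empty).
Delete trivial equation empty ≐ empty.
MGU = { S ↦ node(5, f(1, empty), node(node(f(5, empty), f(empty, empty), node(b, 1, b)), n, empty)), T ↦ empty, V ↦ node(node(f(5, empty), f(empty, empty), node(b, 1, b)), node(5, f(1, empty), node(node(f(5, empty), f(empty, empty), node(b, 1, b)), n, empty)), empty), X ↦ node(f(5, empty), f(empty, empty), node(b, 1, b)) }, so X ↦ node(f(5, empty), f(empty, empty), node(b, 1, b)).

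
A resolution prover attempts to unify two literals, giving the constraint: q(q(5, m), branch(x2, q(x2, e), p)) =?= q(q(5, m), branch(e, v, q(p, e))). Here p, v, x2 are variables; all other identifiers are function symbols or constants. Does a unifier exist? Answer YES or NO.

NO

Decompose q/2: q(5, m) =?= q(5, m),  branch(x2, q(x2, e), p) =?= branch(e, v, q(p, e)).
Delete trivial equation q(5, m) =?= q(5, m).
Decompose branch/3: x2 =?= e,  q(x2, e) =?= v,  p =?= q(p, e).
Bind x2 := e; substituting into the one remaining equation that mentions x2 gives: q(e, e) =?= v.
Bind v := q(e, e); no other remaining equation mentions v.
Occurs check fails: p occurs in q(p, e); the equation p =?= q(p, e) has no finite solution.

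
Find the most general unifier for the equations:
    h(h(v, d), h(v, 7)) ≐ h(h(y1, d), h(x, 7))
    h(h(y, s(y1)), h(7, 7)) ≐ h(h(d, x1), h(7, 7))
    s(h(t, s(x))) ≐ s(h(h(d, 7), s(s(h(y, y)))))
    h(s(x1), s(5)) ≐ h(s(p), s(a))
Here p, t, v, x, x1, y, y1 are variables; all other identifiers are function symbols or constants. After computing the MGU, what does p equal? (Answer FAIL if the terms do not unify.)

FAIL

Decompose h/2: h(v, d) ≐ h(y1, d),  h(v, 7) ≐ h(x, 7).
Decompose h/2: v ≐ y1,  d ≐ d.
Bind v := y1; substituting into the one remaining equation that mentions v gives: h(y1, 7) ≐ h(x, 7).
Delete trivial equation d ≐ d.
Decompose h/2: y1 ≐ x,  7 ≐ 7.
Bind y1 := x; substituting into the one remaining equation that mentions y1 gives: h(h(y, s(x)), h(7, 7)) ≐ h(h(d, x1), h(7, 7)). Substituting into the earlier binding gives v := x.
Delete trivial equation 7 ≐ 7.
Decompose h/2: h(y, s(x)) ≐ h(d, x1),  h(7, 7) ≐ h(7, 7).
Decompose h/2: y ≐ d,  s(x) ≐ x1.
Bind y := d; substituting into the one remaining equation that mentions y gives: s(h(t, s(x))) ≐ s(h(h(d, 7), s(s(h(d, d))))).
Bind x1 := s(x); substituting into the one remaining equation that mentions x1 gives: h(s(s(x)), s(5)) ≐ h(s(p), s(a)).
Delete trivial equation h(7, 7) ≐ h(7, 7).
Decompose s/1: h(t, s(x)) ≐ h(h(d, 7), s(s(h(d, d)))).
Decompose h/2: t ≐ h(d, 7),  s(x) ≐ s(s(h(d, d))).
Bind t := h(d, 7); no other remaining equation mentions t.
Decompose s/1: x ≐ s(h(d, d)).
Bind x := s(h(d, d)); substituting into the remaining equation gives: h(s(s(s(h(d, d)))), s(5)) ≐ h(s(p), s(a)). Substituting into the earlier bindings gives v := s(h(d, d)), y1 := s(h(d, d)), x1 := s(s(h(d, d))).
Decompose h/2: s(s(s(h(d, d)))) ≐ s(p),  s(5) ≐ s(a).
Decompose s/1: s(s(h(d, d))) ≐ p.
Bind p := s(s(h(d, d))); no other remaining equation mentions p.
Decompose s/1: 5 ≐ a.
Clash: constants 5 and a differ; no unifier exists.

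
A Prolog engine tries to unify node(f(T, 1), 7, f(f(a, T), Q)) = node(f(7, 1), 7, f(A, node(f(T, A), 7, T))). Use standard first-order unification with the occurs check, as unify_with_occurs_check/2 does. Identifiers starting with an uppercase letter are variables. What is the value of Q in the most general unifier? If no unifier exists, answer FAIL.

Decompose node/3: f(T, 1) = f(7, 1),  7 = 7,  f(f(a, T), Q) = f(A, node(f(T, A), 7, T)).
Decompose f/2: T = 7,  1 = 1.
Bind T := 7; substituting into the one remaining equation that mentions T gives: f(f(a, 7), Q) = f(A, node(f(7, A), 7, 7)).
Delete trivial equation 1 = 1.
Delete trivial equation 7 = 7.
Decompose f/2: f(a, 7) = A,  Q = node(f(7, A), 7, 7).
Bind A := f(a, 7); substituting into the remaining equation gives: Q = node(f(7, f(a, 7)), 7, 7).
Bind Q := node(f(7, f(a, 7)), 7, 7).
MGU = { T ↦ 7, A ↦ f(a, 7), Q ↦ node(f(7, f(a, 7)), 7, 7) }, so Q ↦ node(f(7, f(a, 7)), 7, 7).

node(f(7, f(a, 7)), 7, 7)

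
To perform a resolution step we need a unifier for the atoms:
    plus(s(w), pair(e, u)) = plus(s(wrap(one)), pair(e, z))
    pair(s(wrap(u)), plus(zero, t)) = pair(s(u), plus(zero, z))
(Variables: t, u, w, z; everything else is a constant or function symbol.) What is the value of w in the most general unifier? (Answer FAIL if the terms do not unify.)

FAIL

Decompose plus/2: s(w) = s(wrap(one)),  pair(e, u) = pair(e, z).
Decompose s/1: w = wrap(one).
Bind w := wrap(one); no other remaining equation mentions w.
Decompose pair/2: e = e,  u = z.
Delete trivial equation e = e.
Bind u := z; substituting into the remaining equation gives: pair(s(wrap(z)), plus(zero, t)) = pair(s(z), plus(zero, z)).
Decompose pair/2: s(wrap(z)) = s(z),  plus(zero, t) = plus(zero, z).
Decompose s/1: wrap(z) = z.
Occurs check fails: z occurs in wrap(z); the equation z = wrap(z) has no finite solution.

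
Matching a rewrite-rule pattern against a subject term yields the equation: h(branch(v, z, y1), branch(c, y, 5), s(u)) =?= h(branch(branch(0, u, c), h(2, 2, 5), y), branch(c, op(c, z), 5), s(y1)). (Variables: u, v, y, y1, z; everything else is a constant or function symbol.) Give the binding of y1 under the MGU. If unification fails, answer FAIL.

Decompose h/3: branch(v, z, y1) =?= branch(branch(0, u, c), h(2, 2, 5), y),  branch(c, y, 5) =?= branch(c, op(c, z), 5),  s(u) =?= s(y1).
Decompose branch/3: v =?= branch(0, u, c),  z =?= h(2, 2, 5),  y1 =?= y.
Bind v := branch(0, u, c); no other remaining equation mentions v.
Bind z := h(2, 2, 5); substituting into the one remaining equation that mentions z gives: branch(c, y, 5) =?= branch(c, op(c, h(2, 2, 5)), 5).
Bind y1 := y; substituting into the one remaining equation that mentions y1 gives: s(u) =?= s(y).
Decompose branch/3: c =?= c,  y =?= op(c, h(2, 2, 5)),  5 =?= 5.
Delete trivial equation c =?= c.
Bind y := op(c, h(2, 2, 5)); substituting into the one remaining equation that mentions y gives: s(u) =?= s(op(c, h(2, 2, 5))). Substituting into the earlier binding gives y1 := op(c, h(2, 2, 5)).
Delete trivial equation 5 =?= 5.
Decompose s/1: u =?= op(c, h(2, 2, 5)).
Bind u := op(c, h(2, 2, 5)). Substituting into the earlier binding gives v := branch(0, op(c, h(2, 2, 5)), c).
MGU = { v ↦ branch(0, op(c, h(2, 2, 5)), c), z ↦ h(2, 2, 5), y1 ↦ op(c, h(2, 2, 5)), y ↦ op(c, h(2, 2, 5)), u ↦ op(c, h(2, 2, 5)) }, so y1 ↦ op(c, h(2, 2, 5)).

op(c, h(2, 2, 5))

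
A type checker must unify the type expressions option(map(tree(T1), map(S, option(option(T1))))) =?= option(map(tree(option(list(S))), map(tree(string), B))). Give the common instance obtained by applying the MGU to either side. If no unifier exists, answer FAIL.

option(map(tree(option(list(tree(string)))), map(tree(string), option(option(option(list(tree(string))))))))

Decompose option/1: map(tree(T1), map(S, option(option(T1)))) =?= map(tree(option(list(S))), map(tree(string), B)).
Decompose map/2: tree(T1) =?= tree(option(list(S))),  map(S, option(option(T1))) =?= map(tree(string), B).
Decompose tree/1: T1 =?= option(list(S)).
Bind T1 := option(list(S)); substituting into the remaining equation gives: map(S, option(option(option(list(S))))) =?= map(tree(string), B).
Decompose map/2: S =?= tree(string),  option(option(option(list(S)))) =?= B.
Bind S := tree(string); substituting into the remaining equation gives: option(option(option(list(tree(string))))) =?= B. Substituting into the earlier binding gives T1 := option(list(tree(string))).
Bind B := option(option(option(list(tree(string))))).
Applying the MGU to either side gives option(map(tree(option(list(tree(string)))), map(tree(string), option(option(option(list(tree(string)))))))).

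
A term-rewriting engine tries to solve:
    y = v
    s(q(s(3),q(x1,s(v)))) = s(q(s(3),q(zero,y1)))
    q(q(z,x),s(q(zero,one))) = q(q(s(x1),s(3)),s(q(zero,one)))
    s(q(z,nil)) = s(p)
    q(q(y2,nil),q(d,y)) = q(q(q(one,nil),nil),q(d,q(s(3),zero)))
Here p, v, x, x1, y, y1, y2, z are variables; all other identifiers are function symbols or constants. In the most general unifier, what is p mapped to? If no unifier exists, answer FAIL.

Bind y := v; substituting into the one remaining equation that mentions y gives: q(q(y2,nil),q(d,v)) = q(q(q(one,nil),nil),q(d,q(s(3),zero))).
Decompose s/1: q(s(3),q(x1,s(v))) = q(s(3),q(zero,y1)).
Decompose q/2: s(3) = s(3),  q(x1,s(v)) = q(zero,y1).
Delete trivial equation s(3) = s(3).
Decompose q/2: x1 = zero,  s(v) = y1.
Bind x1 := zero; substituting into the one remaining equation that mentions x1 gives: q(q(z,x),s(q(zero,one))) = q(q(s(zero),s(3)),s(q(zero,one))).
Bind y1 := s(v); no other remaining equation mentions y1.
Decompose q/2: q(z,x) = q(s(zero),s(3)),  s(q(zero,one)) = s(q(zero,one)).
Decompose q/2: z = s(zero),  x = s(3).
Bind z := s(zero); substituting into the one remaining equation that mentions z gives: s(q(s(zero),nil)) = s(p).
Bind x := s(3); no other remaining equation mentions x.
Delete trivial equation s(q(zero,one)) = s(q(zero,one)).
Decompose s/1: q(s(zero),nil) = p.
Bind p := q(s(zero),nil); no other remaining equation mentions p.
Decompose q/2: q(y2,nil) = q(q(one,nil),nil),  q(d,v) = q(d,q(s(3),zero)).
Decompose q/2: y2 = q(one,nil),  nil = nil.
Bind y2 := q(one,nil); no other remaining equation mentions y2.
Delete trivial equation nil = nil.
Decompose q/2: d = d,  v = q(s(3),zero).
Delete trivial equation d = d.
Bind v := q(s(3),zero). Substituting into the earlier bindings gives y := q(s(3),zero), y1 := s(q(s(3),zero)).
MGU = { y ↦ q(s(3),zero), x1 ↦ zero, y1 ↦ s(q(s(3),zero)), z ↦ s(zero), x ↦ s(3), p ↦ q(s(zero),nil), y2 ↦ q(one,nil), v ↦ q(s(3),zero) }, so p ↦ q(s(zero),nil).

q(s(zero),nil)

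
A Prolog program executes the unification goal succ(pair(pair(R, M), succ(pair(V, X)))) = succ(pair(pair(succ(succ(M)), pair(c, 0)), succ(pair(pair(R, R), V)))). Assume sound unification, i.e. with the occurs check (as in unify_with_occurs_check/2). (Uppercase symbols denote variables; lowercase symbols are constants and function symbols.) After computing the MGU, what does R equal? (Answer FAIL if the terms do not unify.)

Decompose succ/1: pair(pair(R, M), succ(pair(V, X))) = pair(pair(succ(succ(M)), pair(c, 0)), succ(pair(pair(R, R), V))).
Decompose pair/2: pair(R, M) = pair(succ(succ(M)), pair(c, 0)),  succ(pair(V, X)) = succ(pair(pair(R, R), V)).
Decompose pair/2: R = succ(succ(M)),  M = pair(c, 0).
Bind R := succ(succ(M)); substituting into the one remaining equation that mentions R gives: succ(pair(V, X)) = succ(pair(pair(succ(succ(M)), succ(succ(M))), V)).
Bind M := pair(c, 0); substituting into the remaining equation gives: succ(pair(V, X)) = succ(pair(pair(succ(succ(pair(c, 0))), succ(succ(pair(c, 0)))), V)). Substituting into the earlier binding gives R := succ(succ(pair(c, 0))).
Decompose succ/1: pair(V, X) = pair(pair(succ(succ(pair(c, 0))), succ(succ(pair(c, 0)))), V).
Decompose pair/2: V = pair(succ(succ(pair(c, 0))), succ(succ(pair(c, 0)))),  X = V.
Bind V := pair(succ(succ(pair(c, 0))), succ(succ(pair(c, 0)))); substituting into the remaining equation gives: X = pair(succ(succ(pair(c, 0))), succ(succ(pair(c, 0)))).
Bind X := pair(succ(succ(pair(c, 0))), succ(succ(pair(c, 0)))).
MGU = { R = succ(succ(pair(c, 0))), M = pair(c, 0), V = pair(succ(succ(pair(c, 0))), succ(succ(pair(c, 0)))), X = pair(succ(succ(pair(c, 0))), succ(succ(pair(c, 0)))) }, so R = succ(succ(pair(c, 0))).

succ(succ(pair(c, 0)))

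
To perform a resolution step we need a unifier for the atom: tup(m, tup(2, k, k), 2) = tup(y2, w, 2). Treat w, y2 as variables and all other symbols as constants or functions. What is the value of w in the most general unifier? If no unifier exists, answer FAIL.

Decompose tup/3: m = y2,  tup(2, k, k) = w,  2 = 2.
Bind y2 := m; no other remaining equation mentions y2.
Bind w := tup(2, k, k); no other remaining equation mentions w.
Delete trivial equation 2 = 2.
MGU = { y2 := m, w := tup(2, k, k) }, so w := tup(2, k, k).

tup(2, k, k)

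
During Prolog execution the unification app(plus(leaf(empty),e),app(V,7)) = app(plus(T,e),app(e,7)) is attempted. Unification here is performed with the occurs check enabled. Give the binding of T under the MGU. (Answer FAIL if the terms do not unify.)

leaf(empty)

Decompose app/2: plus(leaf(empty),e) = plus(T,e),  app(V,7) = app(e,7).
Decompose plus/2: leaf(empty) = T,  e = e.
Bind T := leaf(empty); no other remaining equation mentions T.
Delete trivial equation e = e.
Decompose app/2: V = e,  7 = 7.
Bind V := e; no other remaining equation mentions V.
Delete trivial equation 7 = 7.
MGU = { T = leaf(empty), V = e }, so T = leaf(empty).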